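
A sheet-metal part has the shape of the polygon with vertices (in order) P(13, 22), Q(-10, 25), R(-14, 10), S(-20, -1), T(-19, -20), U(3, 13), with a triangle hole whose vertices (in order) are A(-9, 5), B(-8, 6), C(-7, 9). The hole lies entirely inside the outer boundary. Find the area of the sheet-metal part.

Outer boundary:
Apply the shoelace (surveyor's) formula: 2A = Σ (x_i·y_{i+1} − x_{i+1}·y_i), indices taken mod 6.
Cross-terms: 545, 250, 214, 381, -187, -103  ⇒  Σ = 1100
Area = |Σ|/2 = 550.
Hole:
Apply the shoelace formula: 2A = Σ (x_i·y_{i+1} − x_{i+1}·y_i), indices taken mod 3.
Cross-terms: -14, -30, 46  ⇒  Σ = 2
Area = |Σ|/2 = 1.
Net area = 550 − 1 = 549.

549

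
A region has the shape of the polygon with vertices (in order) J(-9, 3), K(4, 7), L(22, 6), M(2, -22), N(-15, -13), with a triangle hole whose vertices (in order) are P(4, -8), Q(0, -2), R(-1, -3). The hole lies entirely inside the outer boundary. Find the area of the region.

Outer boundary:
Apply the shoelace (surveyor's) formula: 2A = Σ (x_i·y_{i+1} − x_{i+1}·y_i), indices taken mod 5.
Σ = (-75) + (-130) + (-496) + (-356) + (-162) = -1219
Area = |Σ|/2 = 609.5.
Hole:
Σ = (-8) + (-2) + (20) = 10
Area = |Σ|/2 = 5.
Net area = 609.5 − 5 = 604.5.

604.5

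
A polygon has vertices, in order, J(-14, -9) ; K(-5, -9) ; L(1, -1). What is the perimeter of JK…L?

|JK| = √((9)² + (0)²) = √81 = 9
|KL| = √((6)² + (8)²) = √100 = 10
|LJ| = √((-15)² + (-8)²) = √289 = 17
Perimeter = 9 + 10 + 17 = 36.

36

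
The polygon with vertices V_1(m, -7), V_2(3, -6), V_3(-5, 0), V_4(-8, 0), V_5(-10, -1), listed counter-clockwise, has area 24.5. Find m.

Write out the shoelace sum; only the two edges meeting at V_1 involve m:
2·Area = [((-10)·(-7) − m·(-1)) + (m·(-6) − 3·(-7))] + -22
       = -5·m + 69 = 49
⇒ m = 4.

4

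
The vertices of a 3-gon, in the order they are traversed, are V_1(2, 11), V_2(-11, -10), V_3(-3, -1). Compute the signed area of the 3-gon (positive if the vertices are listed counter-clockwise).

Apply the surveyor's formula: 2A = Σ (x_i·y_{i+1} − x_{i+1}·y_i), indices taken mod 3.
V_1→V_2: (2)(-10) − (-11)(11) = 101
V_2→V_3: (-11)(-1) − (-3)(-10) = -19
V_3→V_1: (-3)(11) − (2)(-1) = -31
Σ = 51
Signed area = Σ/2 = 25.5 (positive ⇒ counter-clockwise traversal).

25.5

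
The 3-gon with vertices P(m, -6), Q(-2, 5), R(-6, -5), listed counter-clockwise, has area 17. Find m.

The doubled signed area Σ (x_i y_{i+1} − x_{i+1} y_i) is linear in m.
With m=0 it equals 64; the coefficient of m is 10 (from the two edges through P).
So 10·m + 64 = 2·17 = 34 ⇒ m = -3.

-3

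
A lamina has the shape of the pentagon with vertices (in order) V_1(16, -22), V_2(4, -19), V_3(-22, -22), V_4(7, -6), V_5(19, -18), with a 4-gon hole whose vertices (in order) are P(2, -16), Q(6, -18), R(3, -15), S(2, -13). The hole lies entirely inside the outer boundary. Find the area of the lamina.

284.5

Outer boundary:
Apply the surveyor's formula: 2A = Σ (x_i·y_{i+1} − x_{i+1}·y_i), indices taken mod 5.
Σ = (-216) + (-506) + (286) + (-12) + (-130) = -578
Area = |Σ|/2 = 289.
Hole:
Apply the shoelace (surveyor's) formula: 2A = Σ (x_i·y_{i+1} − x_{i+1}·y_i), indices taken mod 4.
Σ = (60) + (-36) + (-9) + (-6) = 9
Area = |Σ|/2 = 4.5.
Net area = 289 − 4.5 = 284.5.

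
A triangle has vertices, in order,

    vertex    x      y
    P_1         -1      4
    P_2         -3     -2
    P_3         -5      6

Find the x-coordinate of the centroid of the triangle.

-3

Apply the surveyor's formula. First the cross-terms c_i = x_i·y_{i+1} − x_{i+1}·y_i:
  14, -28, -14  ⇒  2A = -28, A = -14.
Then Σ (x_i + x_{i+1})·c_i = 252, so x̄ = 252 / (6·(-14)) = -3.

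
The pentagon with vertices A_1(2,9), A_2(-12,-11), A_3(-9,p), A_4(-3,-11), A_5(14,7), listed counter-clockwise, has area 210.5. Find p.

The doubled signed area Σ (x_i y_{i+1} − x_{i+1} y_i) is linear in p.
With p=0 it equals 331; the coefficient of p is -9 (from the two edges through A_3).
So -9·p + 331 = 2·210.5 = 421 ⇒ p = -10.

-10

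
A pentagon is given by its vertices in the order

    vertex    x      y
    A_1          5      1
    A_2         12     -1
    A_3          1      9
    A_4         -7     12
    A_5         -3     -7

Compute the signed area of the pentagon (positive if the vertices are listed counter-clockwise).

Apply Gauss's area formula: 2A = Σ (x_i·y_{i+1} − x_{i+1}·y_i), indices taken mod 5.
Σ = (-17) + (109) + (75) + (85) + (32) = 284
Signed area = Σ/2 = 142 (positive ⇒ counter-clockwise traversal).

142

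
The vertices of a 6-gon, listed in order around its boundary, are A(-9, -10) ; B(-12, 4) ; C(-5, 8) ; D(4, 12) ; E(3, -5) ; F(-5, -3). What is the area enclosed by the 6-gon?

Apply the shoelace (surveyor's) formula: 2A = Σ (x_i·y_{i+1} − x_{i+1}·y_i), indices taken mod 6.
Σ = (-156) + (-76) + (-92) + (-56) + (-34) + (23) = -391
Area = |Σ|/2 = 195.5.

195.5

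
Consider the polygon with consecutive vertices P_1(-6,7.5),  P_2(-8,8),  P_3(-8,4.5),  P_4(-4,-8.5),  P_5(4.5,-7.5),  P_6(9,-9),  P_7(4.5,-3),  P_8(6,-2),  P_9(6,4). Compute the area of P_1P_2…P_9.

Σ = (12) + (28) + (86) + (68.25) + (27) + (13.5) + (9) + (36) + (69) = 348.75
Area = |Σ|/2 = 174.375.

174.375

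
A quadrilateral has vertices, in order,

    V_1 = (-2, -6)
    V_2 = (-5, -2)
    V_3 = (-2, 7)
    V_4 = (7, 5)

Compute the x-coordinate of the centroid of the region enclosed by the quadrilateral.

Apply the surveyor's formula. First the cross-terms c_i = x_i·y_{i+1} − x_{i+1}·y_i:
  -26, -39, -59, -32  ⇒  2A = -156, A = -78.
Then Σ (x_i + x_{i+1})·c_i = 0, so x̄ = 0 / (6·(-78)) = 0.

0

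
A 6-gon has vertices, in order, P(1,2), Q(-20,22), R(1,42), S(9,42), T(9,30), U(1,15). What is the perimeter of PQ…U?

108

|PQ| = √((-21)² + (20)²) = √841 = 29
|QR| = √((21)² + (20)²) = √841 = 29
|RS| = √((8)² + (0)²) = √64 = 8
|ST| = √((0)² + (-12)²) = √144 = 12
|TU| = √((-8)² + (-15)²) = √289 = 17
|UP| = √((0)² + (-13)²) = √169 = 13
Perimeter = 29 + 29 + 8 + 12 + 17 + 13 = 108.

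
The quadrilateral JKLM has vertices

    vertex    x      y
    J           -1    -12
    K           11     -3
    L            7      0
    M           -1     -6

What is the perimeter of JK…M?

|JK| = √((12)² + (9)²) = √225 = 15
|KL| = √((-4)² + (3)²) = √25 = 5
|LM| = √((-8)² + (-6)²) = √100 = 10
|MJ| = √((0)² + (-6)²) = √36 = 6
Perimeter = 15 + 5 + 10 + 6 = 36.

36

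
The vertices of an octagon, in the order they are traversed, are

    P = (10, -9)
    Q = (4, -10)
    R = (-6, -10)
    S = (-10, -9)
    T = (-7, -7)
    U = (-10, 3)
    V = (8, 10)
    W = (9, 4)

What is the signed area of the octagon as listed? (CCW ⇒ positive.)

Apply the shoelace (surveyor's) formula: 2A = Σ (x_i·y_{i+1} − x_{i+1}·y_i), indices taken mod 8.
Σ = (-64) + (-100) + (-46) + (7) + (-91) + (-124) + (-58) + (-121) = -597
Signed area = Σ/2 = -298.5 (negative ⇒ clockwise traversal).

-298.5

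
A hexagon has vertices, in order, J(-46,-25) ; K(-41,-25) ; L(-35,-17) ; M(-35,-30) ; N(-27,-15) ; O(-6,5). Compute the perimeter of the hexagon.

|JK| = √((5)² + (0)²) = √25 = 5
|KL| = √((6)² + (8)²) = √100 = 10
|LM| = √((0)² + (-13)²) = √169 = 13
|MN| = √((8)² + (15)²) = √289 = 17
|NO| = √((21)² + (20)²) = √841 = 29
|OJ| = √((-40)² + (-30)²) = √2500 = 50
Perimeter = 5 + 10 + 13 + 17 + 29 + 50 = 124.

124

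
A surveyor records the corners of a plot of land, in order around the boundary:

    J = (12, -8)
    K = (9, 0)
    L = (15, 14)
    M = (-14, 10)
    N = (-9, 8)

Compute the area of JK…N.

J→K: (12)(0) − (9)(-8) = 72
K→L: (9)(14) − (15)(0) = 126
L→M: (15)(10) − (-14)(14) = 346
M→N: (-14)(8) − (-9)(10) = -22
N→J: (-9)(-8) − (12)(8) = -24
Σ = 498
Area = |Σ|/2 = 249.

249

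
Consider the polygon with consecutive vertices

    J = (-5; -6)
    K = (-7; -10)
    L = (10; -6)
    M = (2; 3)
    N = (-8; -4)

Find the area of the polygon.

118

Σ = (8) + (142) + (42) + (16) + (28) = 236
Area = |Σ|/2 = 118.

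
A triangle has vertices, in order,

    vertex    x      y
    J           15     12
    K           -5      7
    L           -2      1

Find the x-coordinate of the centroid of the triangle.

Apply Gauss's area formula. First the cross-terms c_i = x_i·y_{i+1} − x_{i+1}·y_i:
  165, 9, -39  ⇒  2A = 135, A = 67.5.
Then Σ (x_i + x_{i+1})·c_i = 1080, so x̄ = 1080 / (6·67.5) = 8/3.

8/3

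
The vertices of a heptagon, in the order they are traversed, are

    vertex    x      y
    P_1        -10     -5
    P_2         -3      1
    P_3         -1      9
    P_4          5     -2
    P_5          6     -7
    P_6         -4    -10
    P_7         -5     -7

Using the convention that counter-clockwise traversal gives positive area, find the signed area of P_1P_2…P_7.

Apply the surveyor's formula: 2A = Σ (x_i·y_{i+1} − x_{i+1}·y_i), indices taken mod 7.
Σ = (-25) + (-26) + (-43) + (-23) + (-88) + (-22) + (-45) = -272
Signed area = Σ/2 = -136 (negative ⇒ clockwise traversal).

-136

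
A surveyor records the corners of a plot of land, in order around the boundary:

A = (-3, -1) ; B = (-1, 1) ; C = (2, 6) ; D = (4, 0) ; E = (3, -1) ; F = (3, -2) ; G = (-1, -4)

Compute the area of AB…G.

Cross-terms: -4, -8, -24, -4, -3, -14, -11  ⇒  Σ = -68
Area = |Σ|/2 = 34.

34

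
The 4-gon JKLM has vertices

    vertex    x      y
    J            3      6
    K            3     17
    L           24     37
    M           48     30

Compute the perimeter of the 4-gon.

|JK| = √((0)² + (11)²) = √121 = 11
|KL| = √((21)² + (20)²) = √841 = 29
|LM| = √((24)² + (-7)²) = √625 = 25
|MJ| = √((-45)² + (-24)²) = √2601 = 51
Perimeter = 11 + 29 + 25 + 51 = 116.

116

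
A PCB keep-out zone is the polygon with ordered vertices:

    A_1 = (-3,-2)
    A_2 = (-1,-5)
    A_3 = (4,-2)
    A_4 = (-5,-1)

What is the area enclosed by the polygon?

A_1→A_2: (-3)(-5) − (-1)(-2) = 13
A_2→A_3: (-1)(-2) − (4)(-5) = 22
A_3→A_4: (4)(-1) − (-5)(-2) = -14
A_4→A_1: (-5)(-2) − (-3)(-1) = 7
Σ = 28
Area = |Σ|/2 = 14.

14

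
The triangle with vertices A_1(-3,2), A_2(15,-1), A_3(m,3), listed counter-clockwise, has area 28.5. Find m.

Write out the shoelace sum; only the two edges meeting at A_3 involve m:
2·Area = [(15·3 − m·(-1)) + (m·2 − (-3)·3)] + -27
       = 3·m + 27 = 57
⇒ m = 10.

10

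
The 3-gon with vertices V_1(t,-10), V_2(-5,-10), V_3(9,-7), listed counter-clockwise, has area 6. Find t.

Write out the shoelace sum; only the two edges meeting at V_1 involve t:
2·Area = [(9·(-10) − t·(-7)) + (t·(-10) − (-5)·(-10))] + 125
       = -3·t + -15 = 12
⇒ t = -9.

-9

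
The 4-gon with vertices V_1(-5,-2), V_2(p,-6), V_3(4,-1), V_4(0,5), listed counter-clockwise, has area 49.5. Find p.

0

Write out the shoelace sum; only the two edges meeting at V_2 involve p:
2·Area = [((-5)·(-6) − p·(-2)) + (p·(-1) − 4·(-6))] + 45
       = 1·p + 99 = 99
⇒ p = 0.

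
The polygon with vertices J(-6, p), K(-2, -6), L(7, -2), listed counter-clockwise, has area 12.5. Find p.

-5

Write out the shoelace sum; only the two edges meeting at J involve p:
2·Area = [(7·p − (-6)·(-2)) + ((-6)·(-6) − (-2)·p)] + 46
       = 9·p + 70 = 25
⇒ p = -5.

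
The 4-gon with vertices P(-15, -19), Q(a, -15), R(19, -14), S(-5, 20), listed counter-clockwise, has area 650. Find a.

The doubled signed area Σ (x_i y_{i+1} − x_{i+1} y_i) is linear in a.
With a=0 it equals 1215; the coefficient of a is 5 (from the two edges through Q).
So 5·a + 1215 = 2·650 = 1300 ⇒ a = 17.

17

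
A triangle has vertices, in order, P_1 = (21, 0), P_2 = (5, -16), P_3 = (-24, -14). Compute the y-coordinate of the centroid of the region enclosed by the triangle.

-10

Apply the shoelace (surveyor's) formula. First the cross-terms c_i = x_i·y_{i+1} − x_{i+1}·y_i:
  -336, -454, 294  ⇒  2A = -496, A = -248.
Then Σ (y_i + y_{i+1})·c_i = 14880, so ȳ = 14880 / (6·(-248)) = -10.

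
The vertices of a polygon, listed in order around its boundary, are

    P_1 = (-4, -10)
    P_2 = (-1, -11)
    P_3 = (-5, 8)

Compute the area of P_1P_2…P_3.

26.5

Σ = (34) + (-63) + (82) = 53
Area = |Σ|/2 = 26.5.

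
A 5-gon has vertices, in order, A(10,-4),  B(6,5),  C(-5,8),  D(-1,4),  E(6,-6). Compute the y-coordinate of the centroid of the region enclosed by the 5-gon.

185/153

Apply Gauss's area formula. First the cross-terms c_i = x_i·y_{i+1} − x_{i+1}·y_i:
  74, 73, -12, -18, 36  ⇒  2A = 153, A = 76.5.
Then Σ (y_i + y_{i+1})·c_i = 555, so ȳ = 555 / (6·76.5) = 185/153.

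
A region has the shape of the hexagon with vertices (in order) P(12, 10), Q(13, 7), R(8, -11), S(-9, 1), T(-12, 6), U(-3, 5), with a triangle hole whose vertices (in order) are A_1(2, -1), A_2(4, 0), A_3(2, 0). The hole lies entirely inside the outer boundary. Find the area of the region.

254

Outer boundary:
Σ = (-46) + (-199) + (-91) + (-42) + (-42) + (-90) = -510
Area = |Σ|/2 = 255.
Hole:
Apply the shoelace formula: 2A = Σ (x_i·y_{i+1} − x_{i+1}·y_i), indices taken mod 3.
Σ = (4) + (0) + (-2) = 2
Area = |Σ|/2 = 1.
Net area = 255 − 1 = 254.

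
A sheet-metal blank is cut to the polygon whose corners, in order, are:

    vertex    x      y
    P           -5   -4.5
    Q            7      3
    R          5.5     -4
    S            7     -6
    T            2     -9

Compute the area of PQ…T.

69

Apply the shoelace (surveyor's) formula: 2A = Σ (x_i·y_{i+1} − x_{i+1}·y_i), indices taken mod 5.
Σ = (16.5) + (-44.5) + (-5) + (-51) + (-54) = -138
Area = |Σ|/2 = 69.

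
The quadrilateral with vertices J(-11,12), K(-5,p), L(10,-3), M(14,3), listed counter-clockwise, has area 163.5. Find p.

1

Write out the shoelace sum; only the two edges meeting at K involve p:
2·Area = [((-11)·p − (-5)·12) + ((-5)·(-3) − 10·p)] + 273
       = -21·p + 348 = 327
⇒ p = 1.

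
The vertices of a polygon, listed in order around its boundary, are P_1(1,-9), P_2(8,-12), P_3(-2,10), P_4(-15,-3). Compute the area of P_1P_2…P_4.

205

Σ = (60) + (56) + (156) + (138) = 410
Area = |Σ|/2 = 205.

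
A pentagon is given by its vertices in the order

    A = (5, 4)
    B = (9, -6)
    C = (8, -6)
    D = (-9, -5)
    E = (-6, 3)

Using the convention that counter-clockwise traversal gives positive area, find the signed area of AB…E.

Apply the shoelace formula: 2A = Σ (x_i·y_{i+1} − x_{i+1}·y_i), indices taken mod 5.
A→B: (5)(-6) − (9)(4) = -66
B→C: (9)(-6) − (8)(-6) = -6
C→D: (8)(-5) − (-9)(-6) = -94
D→E: (-9)(3) − (-6)(-5) = -57
E→A: (-6)(4) − (5)(3) = -39
Σ = -262
Signed area = Σ/2 = -131 (negative ⇒ clockwise traversal).

-131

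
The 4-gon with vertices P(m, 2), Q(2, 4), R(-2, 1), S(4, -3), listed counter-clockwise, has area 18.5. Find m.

3

The doubled signed area Σ (x_i y_{i+1} − x_{i+1} y_i) is linear in m.
With m=0 it equals 16; the coefficient of m is 7 (from the two edges through P).
So 7·m + 16 = 2·18.5 = 37 ⇒ m = 3.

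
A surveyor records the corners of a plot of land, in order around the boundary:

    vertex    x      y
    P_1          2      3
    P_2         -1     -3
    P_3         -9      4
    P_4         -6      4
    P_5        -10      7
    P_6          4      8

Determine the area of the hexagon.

80

Apply the surveyor's formula: 2A = Σ (x_i·y_{i+1} − x_{i+1}·y_i), indices taken mod 6.
Σ = (-3) + (-31) + (-12) + (-2) + (-108) + (-4) = -160
Area = |Σ|/2 = 80.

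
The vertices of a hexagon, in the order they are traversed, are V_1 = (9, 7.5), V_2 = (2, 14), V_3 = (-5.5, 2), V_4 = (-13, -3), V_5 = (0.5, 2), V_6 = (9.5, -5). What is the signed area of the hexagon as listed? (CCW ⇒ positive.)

152.375

Apply the shoelace formula: 2A = Σ (x_i·y_{i+1} − x_{i+1}·y_i), indices taken mod 6.
V_1→V_2: (9)(14) − (2)(7.5) = 111
V_2→V_3: (2)(2) − (-5.5)(14) = 81
V_3→V_4: (-5.5)(-3) − (-13)(2) = 42.5
V_4→V_5: (-13)(2) − (0.5)(-3) = -24.5
V_5→V_6: (0.5)(-5) − (9.5)(2) = -21.5
V_6→V_1: (9.5)(7.5) − (9)(-5) = 116.25
Σ = 304.75
Signed area = Σ/2 = 152.375 (positive ⇒ counter-clockwise traversal).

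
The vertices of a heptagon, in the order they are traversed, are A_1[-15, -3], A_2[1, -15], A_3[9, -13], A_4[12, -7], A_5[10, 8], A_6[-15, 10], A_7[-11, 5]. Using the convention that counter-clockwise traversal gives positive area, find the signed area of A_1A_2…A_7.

486

Apply the surveyor's formula: 2A = Σ (x_i·y_{i+1} − x_{i+1}·y_i), indices taken mod 7.
A_1→A_2: (-15)(-15) − (1)(-3) = 228
A_2→A_3: (1)(-13) − (9)(-15) = 122
A_3→A_4: (9)(-7) − (12)(-13) = 93
A_4→A_5: (12)(8) − (10)(-7) = 166
A_5→A_6: (10)(10) − (-15)(8) = 220
A_6→A_7: (-15)(5) − (-11)(10) = 35
A_7→A_1: (-11)(-3) − (-15)(5) = 108
Σ = 972
Signed area = Σ/2 = 486 (positive ⇒ counter-clockwise traversal).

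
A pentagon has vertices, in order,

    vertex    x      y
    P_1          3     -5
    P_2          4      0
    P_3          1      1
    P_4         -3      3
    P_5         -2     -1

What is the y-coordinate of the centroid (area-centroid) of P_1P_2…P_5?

Apply the shoelace (surveyor's) formula. First the cross-terms c_i = x_i·y_{i+1} − x_{i+1}·y_i:
  20, 4, 6, 9, 13  ⇒  2A = 52, A = 26.
Then Σ (y_i + y_{i+1})·c_i = -132, so ȳ = -132 / (6·26) = -11/13.

-11/13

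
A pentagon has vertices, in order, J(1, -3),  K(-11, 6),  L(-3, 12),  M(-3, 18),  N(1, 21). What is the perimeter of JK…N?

60

|JK| = √((-12)² + (9)²) = √225 = 15
|KL| = √((8)² + (6)²) = √100 = 10
|LM| = √((0)² + (6)²) = √36 = 6
|MN| = √((4)² + (3)²) = √25 = 5
|NJ| = √((0)² + (-24)²) = √576 = 24
Perimeter = 15 + 10 + 6 + 5 + 24 = 60.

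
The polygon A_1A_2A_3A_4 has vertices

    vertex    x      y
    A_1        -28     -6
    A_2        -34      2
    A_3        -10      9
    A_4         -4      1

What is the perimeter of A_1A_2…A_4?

|A_1A_2| = √((-6)² + (8)²) = √100 = 10
|A_2A_3| = √((24)² + (7)²) = √625 = 25
|A_3A_4| = √((6)² + (-8)²) = √100 = 10
|A_4A_1| = √((-24)² + (-7)²) = √625 = 25
Perimeter = 10 + 25 + 10 + 25 = 70.

70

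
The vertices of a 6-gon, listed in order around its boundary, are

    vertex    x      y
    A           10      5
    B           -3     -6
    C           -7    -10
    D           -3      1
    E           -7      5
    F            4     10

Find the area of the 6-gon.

136

Apply the shoelace formula: 2A = Σ (x_i·y_{i+1} − x_{i+1}·y_i), indices taken mod 6.
A→B: (10)(-6) − (-3)(5) = -45
B→C: (-3)(-10) − (-7)(-6) = -12
C→D: (-7)(1) − (-3)(-10) = -37
D→E: (-3)(5) − (-7)(1) = -8
E→F: (-7)(10) − (4)(5) = -90
F→A: (4)(5) − (10)(10) = -80
Σ = -272
Area = |Σ|/2 = 136.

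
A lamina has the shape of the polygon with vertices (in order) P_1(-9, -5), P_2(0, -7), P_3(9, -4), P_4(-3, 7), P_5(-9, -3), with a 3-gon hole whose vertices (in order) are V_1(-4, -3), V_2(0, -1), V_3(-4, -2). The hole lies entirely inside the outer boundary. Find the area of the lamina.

131.5

Outer boundary:
Apply Gauss's area formula: 2A = Σ (x_i·y_{i+1} − x_{i+1}·y_i), indices taken mod 5.
P_1→P_2: (-9)(-7) − (0)(-5) = 63
P_2→P_3: (0)(-4) − (9)(-7) = 63
P_3→P_4: (9)(7) − (-3)(-4) = 51
P_4→P_5: (-3)(-3) − (-9)(7) = 72
P_5→P_1: (-9)(-5) − (-9)(-3) = 18
Σ = 267
Area = |Σ|/2 = 133.5.
Hole:
Cross-terms: 4, -4, 4  ⇒  Σ = 4
Area = |Σ|/2 = 2.
Net area = 133.5 − 2 = 131.5.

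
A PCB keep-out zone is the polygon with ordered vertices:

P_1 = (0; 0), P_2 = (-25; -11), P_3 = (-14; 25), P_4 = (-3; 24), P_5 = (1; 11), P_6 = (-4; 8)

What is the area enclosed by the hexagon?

P_1→P_2: (0)(-11) − (-25)(0) = 0
P_2→P_3: (-25)(25) − (-14)(-11) = -779
P_3→P_4: (-14)(24) − (-3)(25) = -261
P_4→P_5: (-3)(11) − (1)(24) = -57
P_5→P_6: (1)(8) − (-4)(11) = 52
P_6→P_1: (-4)(0) − (0)(8) = 0
Σ = -1045
Area = |Σ|/2 = 522.5.

522.5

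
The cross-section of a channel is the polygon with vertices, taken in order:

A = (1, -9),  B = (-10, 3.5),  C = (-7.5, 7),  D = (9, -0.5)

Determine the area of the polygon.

Apply Gauss's area formula: 2A = Σ (x_i·y_{i+1} − x_{i+1}·y_i), indices taken mod 4.
Σ = (-86.5) + (-43.75) + (-59.25) + (-80.5) = -270
Area = |Σ|/2 = 135.

135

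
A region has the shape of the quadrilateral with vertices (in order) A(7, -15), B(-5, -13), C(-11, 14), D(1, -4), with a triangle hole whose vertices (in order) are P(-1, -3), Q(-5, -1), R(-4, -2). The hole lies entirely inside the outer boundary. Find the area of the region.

167

Outer boundary:
Cross-terms: -166, -213, 30, 13  ⇒  Σ = -336
Area = |Σ|/2 = 168.
Hole:
Σ = (-14) + (6) + (10) = 2
Area = |Σ|/2 = 1.
Net area = 168 − 1 = 167.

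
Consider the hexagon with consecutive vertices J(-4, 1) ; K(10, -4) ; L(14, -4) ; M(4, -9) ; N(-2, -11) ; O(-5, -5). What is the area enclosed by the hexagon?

Apply the shoelace (surveyor's) formula: 2A = Σ (x_i·y_{i+1} − x_{i+1}·y_i), indices taken mod 6.
Σ = (6) + (16) + (-110) + (-62) + (-45) + (-25) = -220
Area = |Σ|/2 = 110.

110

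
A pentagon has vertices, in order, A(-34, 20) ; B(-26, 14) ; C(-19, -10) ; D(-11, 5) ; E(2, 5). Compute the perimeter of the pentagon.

104

|AB| = √((8)² + (-6)²) = √100 = 10
|BC| = √((7)² + (-24)²) = √625 = 25
|CD| = √((8)² + (15)²) = √289 = 17
|DE| = √((13)² + (0)²) = √169 = 13
|EA| = √((-36)² + (15)²) = √1521 = 39
Perimeter = 10 + 25 + 17 + 13 + 39 = 104.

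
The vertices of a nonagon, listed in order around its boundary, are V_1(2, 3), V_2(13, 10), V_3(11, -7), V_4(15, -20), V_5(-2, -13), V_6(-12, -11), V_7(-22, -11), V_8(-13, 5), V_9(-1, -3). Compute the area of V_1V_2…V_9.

Σ = (-19) + (-201) + (-115) + (-235) + (-134) + (-110) + (-253) + (44) + (3) = -1020
Area = |Σ|/2 = 510.

510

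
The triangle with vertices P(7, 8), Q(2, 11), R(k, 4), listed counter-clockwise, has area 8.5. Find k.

The doubled signed area Σ (x_i y_{i+1} − x_{i+1} y_i) is linear in k.
With k=0 it equals 41; the coefficient of k is -3 (from the two edges through R).
So -3·k + 41 = 2·8.5 = 17 ⇒ k = 8.

8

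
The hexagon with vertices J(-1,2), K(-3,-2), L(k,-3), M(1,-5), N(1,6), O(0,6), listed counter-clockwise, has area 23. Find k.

Write out the shoelace sum; only the two edges meeting at L involve k:
2·Area = [((-3)·(-3) − k·(-2)) + (k·(-5) − 1·(-3))] + 31
       = -3·k + 43 = 46
⇒ k = -1.

-1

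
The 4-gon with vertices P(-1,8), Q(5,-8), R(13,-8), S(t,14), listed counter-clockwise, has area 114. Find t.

0

The doubled signed area Σ (x_i y_{i+1} − x_{i+1} y_i) is linear in t.
With t=0 it equals 228; the coefficient of t is 16 (from the two edges through S).
So 16·t + 228 = 2·114 = 228 ⇒ t = 0.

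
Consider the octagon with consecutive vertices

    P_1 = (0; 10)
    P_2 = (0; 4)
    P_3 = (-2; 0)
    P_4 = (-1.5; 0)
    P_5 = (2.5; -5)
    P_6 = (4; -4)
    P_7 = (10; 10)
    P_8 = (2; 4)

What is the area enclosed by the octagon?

Cross-terms: 0, 8, 0, 7.5, 10, 80, 20, 20  ⇒  Σ = 145.5
Area = |Σ|/2 = 72.75.

72.75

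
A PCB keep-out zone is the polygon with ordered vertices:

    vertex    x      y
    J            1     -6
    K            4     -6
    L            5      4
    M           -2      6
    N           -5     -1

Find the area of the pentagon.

Apply the shoelace (surveyor's) formula: 2A = Σ (x_i·y_{i+1} − x_{i+1}·y_i), indices taken mod 5.
J→K: (1)(-6) − (4)(-6) = 18
K→L: (4)(4) − (5)(-6) = 46
L→M: (5)(6) − (-2)(4) = 38
M→N: (-2)(-1) − (-5)(6) = 32
N→J: (-5)(-6) − (1)(-1) = 31
Σ = 165
Area = |Σ|/2 = 82.5.

82.5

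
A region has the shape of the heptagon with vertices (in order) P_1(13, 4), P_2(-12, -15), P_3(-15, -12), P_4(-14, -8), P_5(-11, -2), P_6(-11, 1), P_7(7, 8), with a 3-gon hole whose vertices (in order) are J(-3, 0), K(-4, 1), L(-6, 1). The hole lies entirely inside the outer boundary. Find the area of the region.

269

Outer boundary:
Σ = (-147) + (-81) + (-48) + (-60) + (-33) + (-95) + (-76) = -540
Area = |Σ|/2 = 270.
Hole:
J→K: (-3)(1) − (-4)(0) = -3
K→L: (-4)(1) − (-6)(1) = 2
L→J: (-6)(0) − (-3)(1) = 3
Σ = 2
Area = |Σ|/2 = 1.
Net area = 270 − 1 = 269.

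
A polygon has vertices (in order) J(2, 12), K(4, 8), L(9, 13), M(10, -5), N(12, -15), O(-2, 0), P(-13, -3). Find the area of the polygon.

245.5

Apply the surveyor's formula: 2A = Σ (x_i·y_{i+1} − x_{i+1}·y_i), indices taken mod 7.
Cross-terms: -32, -20, -175, -90, -30, 6, -150  ⇒  Σ = -491
Area = |Σ|/2 = 245.5.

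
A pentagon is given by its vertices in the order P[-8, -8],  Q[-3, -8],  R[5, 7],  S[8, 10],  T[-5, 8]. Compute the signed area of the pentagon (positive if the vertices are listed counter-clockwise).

Apply the shoelace formula: 2A = Σ (x_i·y_{i+1} − x_{i+1}·y_i), indices taken mod 5.
Σ = (40) + (19) + (-6) + (114) + (104) = 271
Signed area = Σ/2 = 135.5 (positive ⇒ counter-clockwise traversal).

135.5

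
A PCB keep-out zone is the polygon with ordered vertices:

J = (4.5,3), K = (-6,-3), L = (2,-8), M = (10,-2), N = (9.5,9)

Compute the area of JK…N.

115.75

Cross-terms: 4.5, 54, 76, 109, -12  ⇒  Σ = 231.5
Area = |Σ|/2 = 115.75.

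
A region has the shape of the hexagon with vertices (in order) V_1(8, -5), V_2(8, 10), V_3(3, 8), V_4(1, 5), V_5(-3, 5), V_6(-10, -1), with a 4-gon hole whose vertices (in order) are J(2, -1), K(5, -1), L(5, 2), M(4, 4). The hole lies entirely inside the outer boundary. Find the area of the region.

137

Outer boundary:
Apply the surveyor's formula: 2A = Σ (x_i·y_{i+1} − x_{i+1}·y_i), indices taken mod 6.
Cross-terms: 120, 34, 7, 20, 53, 58  ⇒  Σ = 292
Area = |Σ|/2 = 146.
Hole:
Apply the shoelace formula: 2A = Σ (x_i·y_{i+1} − x_{i+1}·y_i), indices taken mod 4.
Cross-terms: 3, 15, 12, -12  ⇒  Σ = 18
Area = |Σ|/2 = 9.
Net area = 146 − 9 = 137.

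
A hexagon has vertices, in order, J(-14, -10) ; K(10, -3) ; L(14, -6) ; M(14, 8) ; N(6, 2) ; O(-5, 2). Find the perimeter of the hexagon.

80

|JK| = √((24)² + (7)²) = √625 = 25
|KL| = √((4)² + (-3)²) = √25 = 5
|LM| = √((0)² + (14)²) = √196 = 14
|MN| = √((-8)² + (-6)²) = √100 = 10
|NO| = √((-11)² + (0)²) = √121 = 11
|OJ| = √((-9)² + (-12)²) = √225 = 15
Perimeter = 25 + 5 + 14 + 10 + 11 + 15 = 80.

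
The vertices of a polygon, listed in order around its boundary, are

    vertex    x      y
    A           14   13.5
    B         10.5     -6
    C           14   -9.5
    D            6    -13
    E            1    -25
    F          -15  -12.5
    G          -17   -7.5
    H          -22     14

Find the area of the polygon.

943.5

Apply the shoelace formula: 2A = Σ (x_i·y_{i+1} − x_{i+1}·y_i), indices taken mod 8.
Cross-terms: -225.75, -15.75, -125, -137, -387.5, -100, -403, -493  ⇒  Σ = -1887
Area = |Σ|/2 = 943.5.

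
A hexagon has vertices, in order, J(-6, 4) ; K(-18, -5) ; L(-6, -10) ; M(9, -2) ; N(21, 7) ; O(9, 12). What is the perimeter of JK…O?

|JK| = √((-12)² + (-9)²) = √225 = 15
|KL| = √((12)² + (-5)²) = √169 = 13
|LM| = √((15)² + (8)²) = √289 = 17
|MN| = √((12)² + (9)²) = √225 = 15
|NO| = √((-12)² + (5)²) = √169 = 13
|OJ| = √((-15)² + (-8)²) = √289 = 17
Perimeter = 15 + 13 + 17 + 15 + 13 + 17 = 90.

90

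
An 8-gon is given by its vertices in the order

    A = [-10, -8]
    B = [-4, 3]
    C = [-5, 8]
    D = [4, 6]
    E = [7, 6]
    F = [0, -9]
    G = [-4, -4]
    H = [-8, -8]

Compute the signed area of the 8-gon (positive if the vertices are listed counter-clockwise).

-137

Cross-terms: -62, -17, -62, -18, -63, -36, 0, -16  ⇒  Σ = -274
Signed area = Σ/2 = -137 (negative ⇒ clockwise traversal).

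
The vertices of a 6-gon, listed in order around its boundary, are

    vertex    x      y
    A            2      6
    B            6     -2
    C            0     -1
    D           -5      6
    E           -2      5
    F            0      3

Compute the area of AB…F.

Apply the shoelace (surveyor's) formula: 2A = Σ (x_i·y_{i+1} − x_{i+1}·y_i), indices taken mod 6.
A→B: (2)(-2) − (6)(6) = -40
B→C: (6)(-1) − (0)(-2) = -6
C→D: (0)(6) − (-5)(-1) = -5
D→E: (-5)(5) − (-2)(6) = -13
E→F: (-2)(3) − (0)(5) = -6
F→A: (0)(6) − (2)(3) = -6
Σ = -76
Area = |Σ|/2 = 38.

38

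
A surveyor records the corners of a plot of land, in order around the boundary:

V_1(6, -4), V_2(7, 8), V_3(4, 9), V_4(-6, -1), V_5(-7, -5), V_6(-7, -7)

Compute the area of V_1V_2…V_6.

Apply the surveyor's formula: 2A = Σ (x_i·y_{i+1} − x_{i+1}·y_i), indices taken mod 6.
Σ = (76) + (31) + (50) + (23) + (14) + (70) = 264
Area = |Σ|/2 = 132.

132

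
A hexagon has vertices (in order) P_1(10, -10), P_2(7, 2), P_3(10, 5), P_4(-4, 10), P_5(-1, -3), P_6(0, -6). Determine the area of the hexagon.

156.5

Apply the surveyor's formula: 2A = Σ (x_i·y_{i+1} − x_{i+1}·y_i), indices taken mod 6.
Σ = (90) + (15) + (120) + (22) + (6) + (60) = 313
Area = |Σ|/2 = 156.5.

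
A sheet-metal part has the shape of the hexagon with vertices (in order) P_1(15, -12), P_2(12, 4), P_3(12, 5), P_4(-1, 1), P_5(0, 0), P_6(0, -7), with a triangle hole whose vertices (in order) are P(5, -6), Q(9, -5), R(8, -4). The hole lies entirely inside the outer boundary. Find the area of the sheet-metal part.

166.5

Outer boundary:
Apply the shoelace (surveyor's) formula: 2A = Σ (x_i·y_{i+1} − x_{i+1}·y_i), indices taken mod 6.
Σ = (204) + (12) + (17) + (0) + (0) + (105) = 338
Area = |Σ|/2 = 169.
Hole:
Σ = (29) + (4) + (-28) = 5
Area = |Σ|/2 = 2.5.
Net area = 169 − 2.5 = 166.5.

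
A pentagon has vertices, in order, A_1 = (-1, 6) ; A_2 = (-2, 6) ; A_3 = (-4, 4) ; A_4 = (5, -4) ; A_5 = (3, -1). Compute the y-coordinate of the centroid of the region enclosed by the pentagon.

Apply the surveyor's formula. First the cross-terms c_i = x_i·y_{i+1} − x_{i+1}·y_i:
  6, 16, -4, 7, 17  ⇒  2A = 42, A = 21.
Then Σ (y_i + y_{i+1})·c_i = 282, so ȳ = 282 / (6·21) = 47/21.

47/21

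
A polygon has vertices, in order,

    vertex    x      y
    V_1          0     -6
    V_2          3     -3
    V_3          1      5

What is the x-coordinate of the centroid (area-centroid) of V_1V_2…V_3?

Apply Gauss's area formula. First the cross-terms c_i = x_i·y_{i+1} − x_{i+1}·y_i:
  18, 18, -6  ⇒  2A = 30, A = 15.
Then Σ (x_i + x_{i+1})·c_i = 120, so x̄ = 120 / (6·15) = 4/3.

4/3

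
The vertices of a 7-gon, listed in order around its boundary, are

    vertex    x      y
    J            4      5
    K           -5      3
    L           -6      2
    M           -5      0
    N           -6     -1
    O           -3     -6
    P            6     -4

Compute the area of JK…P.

Apply the shoelace (surveyor's) formula: 2A = Σ (x_i·y_{i+1} − x_{i+1}·y_i), indices taken mod 7.
J→K: (4)(3) − (-5)(5) = 37
K→L: (-5)(2) − (-6)(3) = 8
L→M: (-6)(0) − (-5)(2) = 10
M→N: (-5)(-1) − (-6)(0) = 5
N→O: (-6)(-6) − (-3)(-1) = 33
O→P: (-3)(-4) − (6)(-6) = 48
P→J: (6)(5) − (4)(-4) = 46
Σ = 187
Area = |Σ|/2 = 93.5.

93.5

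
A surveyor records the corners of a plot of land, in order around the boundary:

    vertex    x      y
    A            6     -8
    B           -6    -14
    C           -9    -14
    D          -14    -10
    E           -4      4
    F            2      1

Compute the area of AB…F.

205

Apply the surveyor's formula: 2A = Σ (x_i·y_{i+1} − x_{i+1}·y_i), indices taken mod 6.
Cross-terms: -132, -42, -106, -96, -12, -22  ⇒  Σ = -410
Area = |Σ|/2 = 205.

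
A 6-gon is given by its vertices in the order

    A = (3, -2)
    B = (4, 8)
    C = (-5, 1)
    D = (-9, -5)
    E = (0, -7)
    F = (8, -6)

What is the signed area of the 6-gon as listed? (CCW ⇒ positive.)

Apply the shoelace formula: 2A = Σ (x_i·y_{i+1} − x_{i+1}·y_i), indices taken mod 6.
A→B: (3)(8) − (4)(-2) = 32
B→C: (4)(1) − (-5)(8) = 44
C→D: (-5)(-5) − (-9)(1) = 34
D→E: (-9)(-7) − (0)(-5) = 63
E→F: (0)(-6) − (8)(-7) = 56
F→A: (8)(-2) − (3)(-6) = 2
Σ = 231
Signed area = Σ/2 = 115.5 (positive ⇒ counter-clockwise traversal).

115.5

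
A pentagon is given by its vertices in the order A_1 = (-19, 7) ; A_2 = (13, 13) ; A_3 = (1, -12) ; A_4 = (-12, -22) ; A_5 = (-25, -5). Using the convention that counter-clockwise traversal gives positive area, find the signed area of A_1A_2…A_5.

-716.5

A_1→A_2: (-19)(13) − (13)(7) = -338
A_2→A_3: (13)(-12) − (1)(13) = -169
A_3→A_4: (1)(-22) − (-12)(-12) = -166
A_4→A_5: (-12)(-5) − (-25)(-22) = -490
A_5→A_1: (-25)(7) − (-19)(-5) = -270
Σ = -1433
Signed area = Σ/2 = -716.5 (negative ⇒ clockwise traversal).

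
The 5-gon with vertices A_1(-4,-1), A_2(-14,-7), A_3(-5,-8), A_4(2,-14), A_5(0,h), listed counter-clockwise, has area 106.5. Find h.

6

Write out the shoelace sum; only the two edges meeting at A_5 involve h:
2·Area = [(2·h − 0·(-14)) + (0·(-1) − (-4)·h)] + 177
       = 6·h + 177 = 213
⇒ h = 6.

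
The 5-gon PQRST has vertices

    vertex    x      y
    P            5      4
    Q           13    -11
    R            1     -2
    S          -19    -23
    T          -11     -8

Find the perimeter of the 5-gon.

|PQ| = √((8)² + (-15)²) = √289 = 17
|QR| = √((-12)² + (9)²) = √225 = 15
|RS| = √((-20)² + (-21)²) = √841 = 29
|ST| = √((8)² + (15)²) = √289 = 17
|TP| = √((16)² + (12)²) = √400 = 20
Perimeter = 17 + 15 + 29 + 17 + 20 = 98.

98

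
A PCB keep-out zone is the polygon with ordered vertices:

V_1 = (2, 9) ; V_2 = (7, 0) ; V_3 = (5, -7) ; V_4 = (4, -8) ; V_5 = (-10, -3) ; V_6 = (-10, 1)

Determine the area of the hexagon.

V_1→V_2: (2)(0) − (7)(9) = -63
V_2→V_3: (7)(-7) − (5)(0) = -49
V_3→V_4: (5)(-8) − (4)(-7) = -12
V_4→V_5: (4)(-3) − (-10)(-8) = -92
V_5→V_6: (-10)(1) − (-10)(-3) = -40
V_6→V_1: (-10)(9) − (2)(1) = -92
Σ = -348
Area = |Σ|/2 = 174.

174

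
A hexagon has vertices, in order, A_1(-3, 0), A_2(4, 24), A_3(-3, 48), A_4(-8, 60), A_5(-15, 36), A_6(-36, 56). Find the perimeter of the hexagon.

|A_1A_2| = √((7)² + (24)²) = √625 = 25
|A_2A_3| = √((-7)² + (24)²) = √625 = 25
|A_3A_4| = √((-5)² + (12)²) = √169 = 13
|A_4A_5| = √((-7)² + (-24)²) = √625 = 25
|A_5A_6| = √((-21)² + (20)²) = √841 = 29
|A_6A_1| = √((33)² + (-56)²) = √4225 = 65
Perimeter = 25 + 25 + 13 + 25 + 29 + 65 = 182.

182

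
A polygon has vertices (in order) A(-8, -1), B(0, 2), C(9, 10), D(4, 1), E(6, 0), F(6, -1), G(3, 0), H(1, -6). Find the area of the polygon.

Σ = (-16) + (-18) + (-31) + (-6) + (-6) + (3) + (-18) + (-49) = -141
Area = |Σ|/2 = 70.5.

70.5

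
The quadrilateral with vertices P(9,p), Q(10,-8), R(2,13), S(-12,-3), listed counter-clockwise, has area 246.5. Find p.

Write out the shoelace sum; only the two edges meeting at P involve p:
2·Area = [((-12)·p − 9·(-3)) + (9·(-8) − 10·p)] + 296
       = -22·p + 251 = 493
⇒ p = -11.

-11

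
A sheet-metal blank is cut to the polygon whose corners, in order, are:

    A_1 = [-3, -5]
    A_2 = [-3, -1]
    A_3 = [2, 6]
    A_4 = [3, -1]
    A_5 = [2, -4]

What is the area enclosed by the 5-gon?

40

Cross-terms: -12, -16, -20, -10, -22  ⇒  Σ = -80
Area = |Σ|/2 = 40.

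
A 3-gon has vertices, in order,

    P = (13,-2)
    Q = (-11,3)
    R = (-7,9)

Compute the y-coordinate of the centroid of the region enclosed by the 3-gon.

10/3

Apply the shoelace (surveyor's) formula. First the cross-terms c_i = x_i·y_{i+1} − x_{i+1}·y_i:
  17, -78, -103  ⇒  2A = -164, A = -82.
Then Σ (y_i + y_{i+1})·c_i = -1640, so ȳ = -1640 / (6·(-82)) = 10/3.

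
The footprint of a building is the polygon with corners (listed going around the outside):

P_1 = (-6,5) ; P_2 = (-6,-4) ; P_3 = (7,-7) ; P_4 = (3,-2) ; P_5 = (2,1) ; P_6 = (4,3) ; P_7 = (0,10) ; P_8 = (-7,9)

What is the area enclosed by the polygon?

Σ = (54) + (70) + (7) + (7) + (2) + (40) + (70) + (19) = 269
Area = |Σ|/2 = 134.5.

134.5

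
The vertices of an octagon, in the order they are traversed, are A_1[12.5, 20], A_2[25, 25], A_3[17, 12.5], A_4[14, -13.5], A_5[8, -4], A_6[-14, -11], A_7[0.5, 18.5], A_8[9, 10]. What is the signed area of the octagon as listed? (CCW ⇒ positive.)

-578.25

Σ = (-187.5) + (-112.5) + (-404.5) + (52) + (-144) + (-253.5) + (-161.5) + (55) = -1156.5
Signed area = Σ/2 = -578.25 (negative ⇒ clockwise traversal).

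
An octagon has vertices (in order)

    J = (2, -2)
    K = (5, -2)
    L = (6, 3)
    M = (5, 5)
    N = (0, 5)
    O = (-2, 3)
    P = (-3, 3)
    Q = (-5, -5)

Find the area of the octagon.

J→K: (2)(-2) − (5)(-2) = 6
K→L: (5)(3) − (6)(-2) = 27
L→M: (6)(5) − (5)(3) = 15
M→N: (5)(5) − (0)(5) = 25
N→O: (0)(3) − (-2)(5) = 10
O→P: (-2)(3) − (-3)(3) = 3
P→Q: (-3)(-5) − (-5)(3) = 30
Q→J: (-5)(-2) − (2)(-5) = 20
Σ = 136
Area = |Σ|/2 = 68.

68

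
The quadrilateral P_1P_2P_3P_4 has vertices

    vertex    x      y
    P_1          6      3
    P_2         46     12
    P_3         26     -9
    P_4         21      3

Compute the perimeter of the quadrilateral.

98

|P_1P_2| = √((40)² + (9)²) = √1681 = 41
|P_2P_3| = √((-20)² + (-21)²) = √841 = 29
|P_3P_4| = √((-5)² + (12)²) = √169 = 13
|P_4P_1| = √((-15)² + (0)²) = √225 = 15
Perimeter = 41 + 29 + 13 + 15 = 98.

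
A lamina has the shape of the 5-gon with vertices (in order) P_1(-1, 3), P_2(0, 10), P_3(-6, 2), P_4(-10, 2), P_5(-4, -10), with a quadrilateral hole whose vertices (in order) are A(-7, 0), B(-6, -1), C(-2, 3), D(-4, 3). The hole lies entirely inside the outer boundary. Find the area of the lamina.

Outer boundary:
Apply Gauss's area formula: 2A = Σ (x_i·y_{i+1} − x_{i+1}·y_i), indices taken mod 5.
Σ = (-10) + (60) + (8) + (108) + (-22) = 144
Area = |Σ|/2 = 72.
Hole:
Apply the shoelace formula: 2A = Σ (x_i·y_{i+1} − x_{i+1}·y_i), indices taken mod 4.
Cross-terms: 7, -20, 6, 21  ⇒  Σ = 14
Area = |Σ|/2 = 7.
Net area = 72 − 7 = 65.

65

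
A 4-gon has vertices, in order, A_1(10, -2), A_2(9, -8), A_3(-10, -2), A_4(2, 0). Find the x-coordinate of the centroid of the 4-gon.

Apply Gauss's area formula. First the cross-terms c_i = x_i·y_{i+1} − x_{i+1}·y_i:
  -62, -98, 4, -4  ⇒  2A = -160, A = -80.
Then Σ (x_i + x_{i+1})·c_i = -1160, so x̄ = -1160 / (6·(-80)) = 29/12.

29/12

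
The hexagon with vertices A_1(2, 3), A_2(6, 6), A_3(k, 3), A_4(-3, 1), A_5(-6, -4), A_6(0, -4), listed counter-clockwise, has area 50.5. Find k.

-6

The doubled signed area Σ (x_i y_{i+1} − x_{i+1} y_i) is linear in k.
With k=0 it equals 71; the coefficient of k is -5 (from the two edges through A_3).
So -5·k + 71 = 2·50.5 = 101 ⇒ k = -6.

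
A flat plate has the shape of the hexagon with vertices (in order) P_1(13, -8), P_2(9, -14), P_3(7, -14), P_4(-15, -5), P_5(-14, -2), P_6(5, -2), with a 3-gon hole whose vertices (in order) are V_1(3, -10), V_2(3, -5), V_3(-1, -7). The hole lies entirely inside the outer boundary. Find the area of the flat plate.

189.5

Outer boundary:
Cross-terms: -110, -28, -245, -40, 38, -14  ⇒  Σ = -399
Area = |Σ|/2 = 199.5.
Hole:
Apply Gauss's area formula: 2A = Σ (x_i·y_{i+1} − x_{i+1}·y_i), indices taken mod 3.
Σ = (15) + (-26) + (31) = 20
Area = |Σ|/2 = 10.
Net area = 199.5 − 10 = 189.5.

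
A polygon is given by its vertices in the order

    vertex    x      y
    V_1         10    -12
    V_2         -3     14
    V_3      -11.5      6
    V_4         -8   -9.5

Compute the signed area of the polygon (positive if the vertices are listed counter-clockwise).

297.625

Cross-terms: 104, 143, 157.25, 191  ⇒  Σ = 595.25
Signed area = Σ/2 = 297.625 (positive ⇒ counter-clockwise traversal).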